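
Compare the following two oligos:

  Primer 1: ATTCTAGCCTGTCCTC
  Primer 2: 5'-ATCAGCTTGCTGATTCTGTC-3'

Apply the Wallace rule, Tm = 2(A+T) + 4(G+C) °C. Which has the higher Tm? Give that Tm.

Primer 2, 58°C

Primer 1: A+T=8, G+C=8 → Tm = 2(8)+4(8) = 48°C
Primer 2: A+T=11, G+C=9 → Tm = 2(11)+4(9) = 58°C
48°C vs 58°C → primer 2 is higher.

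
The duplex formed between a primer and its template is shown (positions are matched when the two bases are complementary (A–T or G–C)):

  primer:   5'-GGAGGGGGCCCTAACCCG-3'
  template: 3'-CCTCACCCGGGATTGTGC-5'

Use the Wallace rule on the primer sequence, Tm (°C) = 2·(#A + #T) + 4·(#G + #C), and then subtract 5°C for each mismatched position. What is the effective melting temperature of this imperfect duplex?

54°C

Primer base counts: A=3, T=1, G=8, C=6 → A+T=4, G+C=14
Perfect-match Tm = 2(4) + 4(14) = 8 + 56 = 64°C
Mismatches (positions where the bases are not complementary): 2 (at positions 5, 16)
Effective Tm = 64 − 2×5 = 64 − 10 = 54°C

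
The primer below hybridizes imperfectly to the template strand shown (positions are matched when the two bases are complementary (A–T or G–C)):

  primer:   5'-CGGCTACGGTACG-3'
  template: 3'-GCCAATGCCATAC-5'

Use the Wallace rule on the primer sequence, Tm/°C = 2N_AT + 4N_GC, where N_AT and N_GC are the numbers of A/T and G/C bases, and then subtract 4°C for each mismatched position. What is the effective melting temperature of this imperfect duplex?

Primer base counts: A=2, T=2, G=5, C=4 → A+T=4, G+C=9
Perfect-match Tm = 2(4) + 4(9) = 8 + 36 = 44°C
Mismatches (positions where the bases are not complementary): 2 (at positions 4, 12)
Effective Tm = 44 − 2×4 = 44 − 8 = 36°C

36°C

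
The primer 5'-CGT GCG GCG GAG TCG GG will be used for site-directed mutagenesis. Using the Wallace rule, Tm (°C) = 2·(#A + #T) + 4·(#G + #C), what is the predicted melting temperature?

Counting bases: G=10, C=4, A=1, T=2
AT pairs contribute 3, GC pairs contribute 14.
Tm = 2×3 + 4×14 = 62°C

62°C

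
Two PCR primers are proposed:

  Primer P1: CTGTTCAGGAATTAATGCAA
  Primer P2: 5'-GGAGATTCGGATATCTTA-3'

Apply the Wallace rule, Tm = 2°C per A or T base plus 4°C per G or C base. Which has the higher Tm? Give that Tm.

Primer P1: A+T=13, G+C=7 → Tm = 2(13)+4(7) = 54°C
Primer P2: A+T=11, G+C=7 → Tm = 2(11)+4(7) = 50°C
54°C vs 50°C → primer P1 is higher.

Primer P1, 54°C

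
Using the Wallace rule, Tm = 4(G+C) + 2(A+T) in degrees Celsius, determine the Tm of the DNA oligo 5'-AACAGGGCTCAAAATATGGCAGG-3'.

Scanning the sequence gives T=3, A=9, C=4, G=7.
A+T = 12, G+C = 11
Tm = 2(12) + 4(11) = 24 + 44 = 68°C

68°C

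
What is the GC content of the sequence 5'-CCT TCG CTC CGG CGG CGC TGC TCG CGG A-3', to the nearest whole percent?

Base counts: T=5, G=10, A=1, C=12
G+C = 10 + 12 = 22 out of 28 bases
%GC = 22/28 × 100 = 78.57% ≈ 79%

79%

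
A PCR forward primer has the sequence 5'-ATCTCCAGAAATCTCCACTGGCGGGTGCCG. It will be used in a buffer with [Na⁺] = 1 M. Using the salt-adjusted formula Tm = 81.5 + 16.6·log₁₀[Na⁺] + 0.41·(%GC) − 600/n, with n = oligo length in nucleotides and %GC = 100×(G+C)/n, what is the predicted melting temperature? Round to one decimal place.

Length n = 30. Scanning the sequence gives A=6, C=10, G=8, T=6.
G+C = 18, so %GC = 18/30 × 100 = 60%
Salt term: 16.6 × (0) = 0
GC term: 0.41 × 60 = 24.6; length term: −600/30 = −20
Tm = 81.5 + (0) + 24.6 − 20 = 86.1 → 86.1°C

86.1°C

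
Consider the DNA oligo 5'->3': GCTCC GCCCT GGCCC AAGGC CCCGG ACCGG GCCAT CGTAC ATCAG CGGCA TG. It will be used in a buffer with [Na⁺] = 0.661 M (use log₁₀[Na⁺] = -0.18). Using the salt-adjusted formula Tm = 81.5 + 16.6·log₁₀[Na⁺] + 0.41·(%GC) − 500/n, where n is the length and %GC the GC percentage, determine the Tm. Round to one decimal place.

Length n = 52. Base counts: A=8, C=22, G=16, T=6
G+C = 38, so %GC = 38/52 × 100 = 73.077%
Salt term: 16.6 × (-0.18) = -2.988
GC term: 0.41 × 73.077 = 29.962; length term: −500/52 = −9.615
Tm = 81.5 + (-2.988) + 29.962 − 9.615 = 98.859 → 98.9°C

98.9°C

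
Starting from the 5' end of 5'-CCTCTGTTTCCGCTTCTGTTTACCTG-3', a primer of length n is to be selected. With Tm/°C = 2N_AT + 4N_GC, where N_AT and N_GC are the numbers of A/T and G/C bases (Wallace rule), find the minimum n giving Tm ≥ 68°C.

First 22 bases: CCTCTGTTTCCGCTTCTGTTTA → Tm = 64°C (< 68°C)
First 23 bases: CCTCTGTTTCCGCTTCTGTTTAC → Tm = 68°C (≥ 68°C)
Each additional base adds 2°C (A/T) or 4°C (G/C), so Tm is non-decreasing in n; n = 23 is the first length to reach 68°C.

n = 23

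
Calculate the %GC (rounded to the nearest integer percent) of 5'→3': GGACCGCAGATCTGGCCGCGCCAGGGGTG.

Counting bases: C=9, T=3, A=4, G=13
G+C = 13 + 9 = 22 out of 29 bases
%GC = 22/29 × 100 = 75.86% ≈ 76%

76%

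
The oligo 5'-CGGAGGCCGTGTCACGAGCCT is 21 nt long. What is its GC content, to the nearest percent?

Base counts: A=3, C=7, T=3, G=8
G+C = 8 + 7 = 15 out of 21 bases
%GC = 15/21 × 100 = 71.43% ≈ 71%

71%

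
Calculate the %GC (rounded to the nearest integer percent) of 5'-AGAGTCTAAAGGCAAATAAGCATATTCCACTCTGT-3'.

Base counts: G=6, T=9, A=13, C=7
G+C = 6 + 7 = 13 out of 35 bases
%GC = 13/35 × 100 = 37.14% ≈ 37%

37%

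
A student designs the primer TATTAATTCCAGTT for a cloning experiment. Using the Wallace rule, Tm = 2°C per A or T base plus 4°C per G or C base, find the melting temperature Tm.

34°C

Base counts: A=4, C=2, T=7, G=1
A+T = 11, G+C = 3
Tm = 4·3 + 2·11 = 12 + 22 = 34°C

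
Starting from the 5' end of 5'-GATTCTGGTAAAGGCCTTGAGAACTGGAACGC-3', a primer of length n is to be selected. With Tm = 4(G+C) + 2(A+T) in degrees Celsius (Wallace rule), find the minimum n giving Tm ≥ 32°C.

First 11 bases: GATTCTGGTAA → Tm = 30°C (< 32°C)
First 12 bases: GATTCTGGTAAA → Tm = 32°C (≥ 32°C)
Since every base adds ≥2°C, Tm only increases with n, so the threshold is first crossed at n = 12.

n = 12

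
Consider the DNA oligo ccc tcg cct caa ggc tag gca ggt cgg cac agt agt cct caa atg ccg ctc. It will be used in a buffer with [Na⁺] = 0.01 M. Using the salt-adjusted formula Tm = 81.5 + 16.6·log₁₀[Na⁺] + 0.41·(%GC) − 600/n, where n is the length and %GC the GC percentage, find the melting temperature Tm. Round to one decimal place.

62.3°C

Length n = 51. Scanning the sequence gives C=19, T=9, A=10, G=13.
G+C = 32, so %GC = 32/51 × 100 = 62.745%
Salt term: 16.6 × (-2) = -33.2
GC term: 0.41 × 62.745 = 25.725; length term: −600/51 = −11.765
Tm = 81.5 + (-33.2) + 25.725 − 11.765 = 62.26 → 62.3°C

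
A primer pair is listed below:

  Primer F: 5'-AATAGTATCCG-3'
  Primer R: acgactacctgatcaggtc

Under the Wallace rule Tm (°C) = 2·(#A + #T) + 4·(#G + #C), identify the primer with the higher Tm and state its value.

Primer F: A+T=7, G+C=4 → Tm = 2(7)+4(4) = 30°C
Primer R: A+T=9, G+C=10 → Tm = 2(9)+4(10) = 58°C
30°C vs 58°C → primer R is higher.

Primer R, 58°C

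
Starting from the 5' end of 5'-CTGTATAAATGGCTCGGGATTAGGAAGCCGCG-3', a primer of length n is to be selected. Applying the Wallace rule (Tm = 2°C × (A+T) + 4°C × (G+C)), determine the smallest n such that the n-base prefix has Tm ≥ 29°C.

n = 12

First 11 bases: CTGTATAAATG → Tm = 28°C (< 29°C)
First 12 bases: CTGTATAAATGG → Tm = 32°C (≥ 29°C)
Each additional base adds 2°C (A/T) or 4°C (G/C), so Tm is non-decreasing in n; n = 12 is the first length to reach 29°C.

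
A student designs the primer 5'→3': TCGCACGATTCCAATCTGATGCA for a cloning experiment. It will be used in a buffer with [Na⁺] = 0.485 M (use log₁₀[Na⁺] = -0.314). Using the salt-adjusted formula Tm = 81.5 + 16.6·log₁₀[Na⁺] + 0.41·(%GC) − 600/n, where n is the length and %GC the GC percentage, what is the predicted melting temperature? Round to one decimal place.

Length n = 23. Scanning the sequence gives T=6, C=7, A=6, G=4.
G+C = 11, so %GC = 11/23 × 100 = 47.826%
Salt term: 16.6 × (-0.314) = -5.212
GC term: 0.41 × 47.826 = 19.609; length term: −600/23 = −26.087
Tm = 81.5 + (-5.212) + 19.609 − 26.087 = 69.81 → 69.8°C

69.8°C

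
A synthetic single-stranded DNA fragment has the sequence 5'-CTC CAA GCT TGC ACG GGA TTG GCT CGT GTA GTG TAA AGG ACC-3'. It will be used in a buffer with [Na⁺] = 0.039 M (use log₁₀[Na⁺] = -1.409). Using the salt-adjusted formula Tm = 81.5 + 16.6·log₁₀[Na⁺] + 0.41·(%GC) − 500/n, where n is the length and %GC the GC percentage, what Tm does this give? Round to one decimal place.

68.7°C

Length n = 42. Counting bases: A=9, G=13, C=10, T=10
G+C = 23, so %GC = 23/42 × 100 = 54.762%
Salt term: 16.6 × (-1.409) = -23.389
GC term: 0.41 × 54.762 = 22.452; length term: −500/42 = −11.905
Tm = 81.5 + (-23.389) + 22.452 − 11.905 = 68.658 → 68.7°C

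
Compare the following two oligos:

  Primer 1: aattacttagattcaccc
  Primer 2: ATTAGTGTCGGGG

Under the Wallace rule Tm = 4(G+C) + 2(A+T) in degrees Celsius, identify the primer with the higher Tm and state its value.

Primer 1, 48°C

Primer 1: A+T=12, G+C=6 → Tm = 2(12)+4(6) = 48°C
Primer 2: A+T=6, G+C=7 → Tm = 2(6)+4(7) = 40°C
48°C vs 40°C → primer 1 is higher.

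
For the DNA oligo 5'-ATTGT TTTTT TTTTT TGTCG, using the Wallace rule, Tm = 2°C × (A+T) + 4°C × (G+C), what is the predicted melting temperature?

Base counts: T=15, C=1, A=1, G=3
So N_AT = 16 and N_GC = 4.
Tm = 2(16) + 4(4) = 32 + 16 = 48°C

48°C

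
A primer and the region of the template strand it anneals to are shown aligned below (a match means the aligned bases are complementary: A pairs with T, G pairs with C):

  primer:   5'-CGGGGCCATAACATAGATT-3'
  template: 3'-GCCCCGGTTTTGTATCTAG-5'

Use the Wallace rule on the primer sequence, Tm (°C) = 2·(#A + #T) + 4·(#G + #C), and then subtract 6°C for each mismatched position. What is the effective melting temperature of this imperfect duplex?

44°C

Primer base counts: A=6, T=4, G=5, C=4 → A+T=10, G+C=9
Perfect-match Tm = 2(10) + 4(9) = 20 + 36 = 56°C
Mismatches (positions where the bases are not complementary): 2 (at positions 9, 19)
Effective Tm = 56 − 2×6 = 56 − 12 = 44°C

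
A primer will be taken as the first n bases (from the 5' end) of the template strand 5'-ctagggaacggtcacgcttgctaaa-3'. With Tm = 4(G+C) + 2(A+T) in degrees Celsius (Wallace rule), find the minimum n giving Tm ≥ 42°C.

n = 13

First 12 bases: CTAGGGAACGGT → Tm = 38°C (< 42°C)
First 13 bases: CTAGGGAACGGTC → Tm = 42°C (≥ 42°C)
Each additional base adds 2°C (A/T) or 4°C (G/C), so Tm is non-decreasing in n; n = 13 is the first length to reach 42°C.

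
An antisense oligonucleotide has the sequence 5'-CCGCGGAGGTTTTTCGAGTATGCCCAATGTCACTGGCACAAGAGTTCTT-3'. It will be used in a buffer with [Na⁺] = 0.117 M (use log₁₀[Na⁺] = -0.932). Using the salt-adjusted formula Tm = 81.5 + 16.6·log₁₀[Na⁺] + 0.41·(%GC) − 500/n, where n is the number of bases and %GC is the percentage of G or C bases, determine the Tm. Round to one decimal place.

76.7°C

Length n = 49. C=12, A=10, T=14, G=13
G+C = 25, so %GC = 25/49 × 100 = 51.02%
Salt term: 16.6 × (-0.932) = -15.471
GC term: 0.41 × 51.02 = 20.918; length term: −500/49 = −10.204
Tm = 81.5 + (-15.471) + 20.918 − 10.204 = 76.743 → 76.7°C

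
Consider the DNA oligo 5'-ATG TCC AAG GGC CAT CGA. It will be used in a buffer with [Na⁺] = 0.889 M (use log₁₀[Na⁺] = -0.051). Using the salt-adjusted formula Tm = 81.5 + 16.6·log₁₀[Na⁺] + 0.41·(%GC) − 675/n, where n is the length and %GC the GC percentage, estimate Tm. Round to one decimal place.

Length n = 18. Counting bases: G=5, C=5, A=5, T=3
G+C = 10, so %GC = 10/18 × 100 = 55.556%
Salt term: 16.6 × (-0.051) = -0.847
GC term: 0.41 × 55.556 = 22.778; length term: −675/18 = −37.5
Tm = 81.5 + (-0.847) + 22.778 − 37.5 = 65.931 → 65.9°C

65.9°C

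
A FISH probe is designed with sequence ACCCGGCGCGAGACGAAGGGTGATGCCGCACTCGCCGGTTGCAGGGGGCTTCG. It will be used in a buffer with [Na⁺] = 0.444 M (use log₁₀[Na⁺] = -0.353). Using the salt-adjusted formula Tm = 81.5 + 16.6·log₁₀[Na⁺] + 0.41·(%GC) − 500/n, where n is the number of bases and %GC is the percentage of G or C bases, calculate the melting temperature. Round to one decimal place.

Length n = 53. T=7, C=16, A=8, G=22
G+C = 38, so %GC = 38/53 × 100 = 71.698%
Salt term: 16.6 × (-0.353) = -5.86
GC term: 0.41 × 71.698 = 29.396; length term: −500/53 = −9.434
Tm = 81.5 + (-5.86) + 29.396 − 9.434 = 95.602 → 95.6°C

95.6°C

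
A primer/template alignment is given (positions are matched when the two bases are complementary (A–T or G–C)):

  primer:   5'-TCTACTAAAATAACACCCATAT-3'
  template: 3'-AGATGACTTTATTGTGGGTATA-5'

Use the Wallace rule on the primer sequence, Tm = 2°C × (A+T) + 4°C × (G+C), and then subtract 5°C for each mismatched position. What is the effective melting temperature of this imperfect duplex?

51°C

Primer base counts: A=10, T=6, G=0, C=6 → A+T=16, G+C=6
Perfect-match Tm = 2(16) + 4(6) = 32 + 24 = 56°C
Mismatches (positions where the bases are not complementary): 1 (at position 7)
Effective Tm = 56 − 1×5 = 56 − 5 = 51°C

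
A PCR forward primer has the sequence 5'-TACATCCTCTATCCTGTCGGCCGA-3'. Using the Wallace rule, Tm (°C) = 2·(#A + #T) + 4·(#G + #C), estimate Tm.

74°C

Counting bases: A=4, C=9, G=4, T=7
So N_AT = 11 and N_GC = 13.
Tm = 2×11 + 4×13 = 74°C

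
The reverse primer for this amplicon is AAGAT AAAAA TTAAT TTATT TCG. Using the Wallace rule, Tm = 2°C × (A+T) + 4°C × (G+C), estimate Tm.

Counting bases: G=2, A=11, T=9, C=1
AT pairs contribute 20, GC pairs contribute 3.
Tm = 4·3 + 2·20 = 12 + 40 = 52°C

52°C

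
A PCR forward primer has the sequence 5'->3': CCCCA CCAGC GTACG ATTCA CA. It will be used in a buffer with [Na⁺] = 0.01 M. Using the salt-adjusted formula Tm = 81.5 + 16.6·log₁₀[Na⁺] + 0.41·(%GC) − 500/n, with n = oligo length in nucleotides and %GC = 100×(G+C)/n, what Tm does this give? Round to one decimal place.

Length n = 22. Counting bases: C=10, G=3, A=6, T=3
G+C = 13, so %GC = 13/22 × 100 = 59.091%
Salt term: 16.6 × (-2) = -33.2
GC term: 0.41 × 59.091 = 24.227; length term: −500/22 = −22.727
Tm = 81.5 + (-33.2) + 24.227 − 22.727 = 49.8 → 49.8°C

49.8°C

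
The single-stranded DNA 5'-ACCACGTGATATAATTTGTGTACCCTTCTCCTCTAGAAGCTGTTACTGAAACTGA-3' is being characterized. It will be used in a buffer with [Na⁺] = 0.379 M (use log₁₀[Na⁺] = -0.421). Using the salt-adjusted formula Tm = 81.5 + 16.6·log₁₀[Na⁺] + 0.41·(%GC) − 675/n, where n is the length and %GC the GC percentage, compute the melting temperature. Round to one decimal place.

Length n = 55. Base counts: A=15, T=18, G=9, C=13
G+C = 22, so %GC = 22/55 × 100 = 40%
Salt term: 16.6 × (-0.421) = -6.989
GC term: 0.41 × 40 = 16.4; length term: −675/55 = −12.273
Tm = 81.5 + (-6.989) + 16.4 − 12.273 = 78.638 → 78.6°C

78.6°C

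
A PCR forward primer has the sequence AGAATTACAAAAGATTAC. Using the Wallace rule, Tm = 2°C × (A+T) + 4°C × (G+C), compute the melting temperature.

44°C

Scanning the sequence gives G=2, C=2, A=10, T=4.
So N_AT = 14 and N_GC = 4.
Tm = 2×14 + 4×4 = 44°C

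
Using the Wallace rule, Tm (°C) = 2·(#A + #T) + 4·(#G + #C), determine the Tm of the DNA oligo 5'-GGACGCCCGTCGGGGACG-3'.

66°C

Scanning the sequence gives A=2, G=9, C=6, T=1.
AT pairs contribute 3, GC pairs contribute 15.
Tm = 2×3 + 4×15 = 66°C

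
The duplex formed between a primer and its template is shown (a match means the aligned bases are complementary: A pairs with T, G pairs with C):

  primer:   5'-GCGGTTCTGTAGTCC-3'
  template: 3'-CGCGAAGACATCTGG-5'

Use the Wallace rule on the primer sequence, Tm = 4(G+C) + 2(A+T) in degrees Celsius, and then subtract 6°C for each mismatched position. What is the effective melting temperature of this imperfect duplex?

36°C

Primer base counts: A=1, T=5, G=5, C=4 → A+T=6, G+C=9
Perfect-match Tm = 2(6) + 4(9) = 12 + 36 = 48°C
Mismatches (positions where the bases are not complementary): 2 (at positions 4, 13)
Effective Tm = 48 − 2×6 = 48 − 12 = 36°C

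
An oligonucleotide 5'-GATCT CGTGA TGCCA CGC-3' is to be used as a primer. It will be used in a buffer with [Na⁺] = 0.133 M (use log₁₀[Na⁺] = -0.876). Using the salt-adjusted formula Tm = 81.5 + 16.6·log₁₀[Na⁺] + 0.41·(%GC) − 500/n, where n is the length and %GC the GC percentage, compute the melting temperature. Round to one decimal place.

64.2°C

Length n = 18. Counting bases: G=5, T=4, A=3, C=6
G+C = 11, so %GC = 11/18 × 100 = 61.111%
Salt term: 16.6 × (-0.876) = -14.542
GC term: 0.41 × 61.111 = 25.056; length term: −500/18 = −27.778
Tm = 81.5 + (-14.542) + 25.056 − 27.778 = 64.236 → 64.2°C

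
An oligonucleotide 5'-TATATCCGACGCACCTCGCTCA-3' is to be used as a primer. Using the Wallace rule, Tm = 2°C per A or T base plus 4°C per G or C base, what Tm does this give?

T=5, C=9, A=5, G=3
A+T = 10, G+C = 12
Tm = 2×10 + 4×12 = 68°C

68°C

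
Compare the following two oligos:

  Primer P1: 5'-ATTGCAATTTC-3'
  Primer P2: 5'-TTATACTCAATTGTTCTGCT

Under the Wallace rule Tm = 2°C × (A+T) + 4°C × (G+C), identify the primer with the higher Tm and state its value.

Primer P1: A+T=8, G+C=3 → Tm = 2(8)+4(3) = 28°C
Primer P2: A+T=14, G+C=6 → Tm = 2(14)+4(6) = 52°C
28°C vs 52°C → primer P2 is higher.

Primer P2, 52°C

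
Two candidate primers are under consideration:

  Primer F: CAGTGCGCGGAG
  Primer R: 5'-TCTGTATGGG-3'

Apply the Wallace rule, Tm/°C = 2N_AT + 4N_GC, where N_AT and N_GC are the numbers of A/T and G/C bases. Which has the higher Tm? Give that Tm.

Primer F: A+T=3, G+C=9 → Tm = 2(3)+4(9) = 42°C
Primer R: A+T=5, G+C=5 → Tm = 2(5)+4(5) = 30°C
42°C vs 30°C → primer F is higher.

Primer F, 42°C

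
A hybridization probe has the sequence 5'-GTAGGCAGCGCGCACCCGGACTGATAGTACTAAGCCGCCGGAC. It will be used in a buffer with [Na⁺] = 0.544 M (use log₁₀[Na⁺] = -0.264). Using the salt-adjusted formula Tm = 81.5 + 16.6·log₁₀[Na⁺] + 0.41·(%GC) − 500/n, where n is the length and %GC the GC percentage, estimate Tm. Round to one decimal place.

Length n = 43. Base counts: G=14, T=5, C=14, A=10
G+C = 28, so %GC = 28/43 × 100 = 65.116%
Salt term: 16.6 × (-0.264) = -4.382
GC term: 0.41 × 65.116 = 26.698; length term: −500/43 = −11.628
Tm = 81.5 + (-4.382) + 26.698 − 11.628 = 92.188 → 92.2°C

92.2°C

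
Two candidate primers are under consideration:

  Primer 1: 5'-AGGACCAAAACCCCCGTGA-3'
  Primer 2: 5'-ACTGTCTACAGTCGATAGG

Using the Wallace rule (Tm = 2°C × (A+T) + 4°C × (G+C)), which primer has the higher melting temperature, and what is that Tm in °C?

Primer 1, 60°C

Primer 1: A+T=8, G+C=11 → Tm = 2(8)+4(11) = 60°C
Primer 2: A+T=10, G+C=9 → Tm = 2(10)+4(9) = 56°C
60°C vs 56°C → primer 1 is higher.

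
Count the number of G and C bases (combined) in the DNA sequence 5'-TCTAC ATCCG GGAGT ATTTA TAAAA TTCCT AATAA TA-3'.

10

Counting bases: A=14, T=13, C=6, G=4
G+C = 4 + 6 = 10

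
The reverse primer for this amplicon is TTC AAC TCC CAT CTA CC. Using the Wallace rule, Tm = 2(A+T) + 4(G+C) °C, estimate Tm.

50°C

G=0, T=5, C=8, A=4
AT pairs contribute 9, GC pairs contribute 8.
Tm = 2×9 + 4×8 = 50°C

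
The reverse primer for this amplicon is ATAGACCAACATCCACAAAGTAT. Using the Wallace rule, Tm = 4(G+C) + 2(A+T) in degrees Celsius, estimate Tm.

Scanning the sequence gives C=6, A=11, T=4, G=2.
So N_AT = 15 and N_GC = 8.
Tm = 4·8 + 2·15 = 32 + 30 = 62°C

62°C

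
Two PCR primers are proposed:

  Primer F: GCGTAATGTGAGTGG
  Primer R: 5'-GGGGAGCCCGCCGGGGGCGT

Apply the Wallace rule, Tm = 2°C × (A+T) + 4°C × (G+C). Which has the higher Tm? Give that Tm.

Primer F: A+T=7, G+C=8 → Tm = 2(7)+4(8) = 46°C
Primer R: A+T=2, G+C=18 → Tm = 2(2)+4(18) = 76°C
46°C vs 76°C → primer R is higher.

Primer R, 76°C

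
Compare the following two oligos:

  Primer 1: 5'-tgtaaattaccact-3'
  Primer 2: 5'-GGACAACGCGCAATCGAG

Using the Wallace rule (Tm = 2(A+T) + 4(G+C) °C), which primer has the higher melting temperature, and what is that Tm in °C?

Primer 1: A+T=10, G+C=4 → Tm = 2(10)+4(4) = 36°C
Primer 2: A+T=7, G+C=11 → Tm = 2(7)+4(11) = 58°C
36°C vs 58°C → primer 2 is higher.

Primer 2, 58°C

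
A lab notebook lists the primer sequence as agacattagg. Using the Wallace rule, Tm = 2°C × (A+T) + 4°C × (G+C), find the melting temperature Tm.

28°C

G=3, A=4, C=1, T=2
AT pairs contribute 6, GC pairs contribute 4.
Tm = 2(6) + 4(4) = 12 + 16 = 28°C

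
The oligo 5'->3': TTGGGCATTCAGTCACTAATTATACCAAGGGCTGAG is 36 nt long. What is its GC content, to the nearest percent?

A=10, C=7, G=9, T=10
G+C = 9 + 7 = 16 out of 36 bases
%GC = 16/36 × 100 = 44.44% ≈ 44%

44%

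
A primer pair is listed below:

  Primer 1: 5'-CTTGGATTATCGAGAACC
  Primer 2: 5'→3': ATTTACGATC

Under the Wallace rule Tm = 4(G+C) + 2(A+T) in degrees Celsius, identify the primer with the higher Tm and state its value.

Primer 1: A+T=10, G+C=8 → Tm = 2(10)+4(8) = 52°C
Primer 2: A+T=7, G+C=3 → Tm = 2(7)+4(3) = 26°C
52°C vs 26°C → primer 1 is higher.

Primer 1, 52°C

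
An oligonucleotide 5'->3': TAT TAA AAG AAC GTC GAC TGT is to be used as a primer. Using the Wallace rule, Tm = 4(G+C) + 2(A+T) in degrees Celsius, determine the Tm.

Scanning the sequence gives C=3, A=8, G=4, T=6.
AT pairs contribute 14, GC pairs contribute 7.
Tm = 2(14) + 4(7) = 28 + 28 = 56°C

56°C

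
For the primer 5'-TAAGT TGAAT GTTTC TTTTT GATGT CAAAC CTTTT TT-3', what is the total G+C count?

Base counts: T=20, A=8, G=5, C=4
Total G or C: 5 + 4 = 9

9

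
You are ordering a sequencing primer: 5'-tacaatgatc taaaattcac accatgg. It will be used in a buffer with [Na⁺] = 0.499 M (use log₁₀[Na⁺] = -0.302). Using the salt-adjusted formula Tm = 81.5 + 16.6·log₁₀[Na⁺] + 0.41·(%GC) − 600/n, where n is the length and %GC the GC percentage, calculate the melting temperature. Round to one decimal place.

67.9°C

Length n = 27. T=7, G=3, C=6, A=11
G+C = 9, so %GC = 9/27 × 100 = 33.333%
Salt term: 16.6 × (-0.302) = -5.013
GC term: 0.41 × 33.333 = 13.667; length term: −600/27 = −22.222
Tm = 81.5 + (-5.013) + 13.667 − 22.222 = 67.932 → 67.9°C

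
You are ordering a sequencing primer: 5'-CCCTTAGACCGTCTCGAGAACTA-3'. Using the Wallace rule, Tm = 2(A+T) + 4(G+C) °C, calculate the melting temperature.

Scanning the sequence gives C=8, A=6, G=4, T=5.
AT pairs contribute 11, GC pairs contribute 12.
Tm = 2×11 + 4×12 = 70°C

70°C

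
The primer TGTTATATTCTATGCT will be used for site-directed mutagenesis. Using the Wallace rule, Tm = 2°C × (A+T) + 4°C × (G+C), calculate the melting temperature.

Scanning the sequence gives G=2, C=2, T=9, A=3.
A+T = 12, G+C = 4
Tm = 4·4 + 2·12 = 16 + 24 = 40°C

40°C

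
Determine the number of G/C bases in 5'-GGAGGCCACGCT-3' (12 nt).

G=5, T=1, A=2, C=4
G+C = 5 + 4 = 9

9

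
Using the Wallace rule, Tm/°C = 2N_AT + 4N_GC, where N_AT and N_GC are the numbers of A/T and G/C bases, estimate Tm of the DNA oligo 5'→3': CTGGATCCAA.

Base counts: A=3, C=3, T=2, G=2
AT pairs contribute 5, GC pairs contribute 5.
Tm = 4·5 + 2·5 = 20 + 10 = 30°C

30°C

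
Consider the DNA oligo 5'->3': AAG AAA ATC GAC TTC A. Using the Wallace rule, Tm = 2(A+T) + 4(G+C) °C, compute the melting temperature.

Counting bases: T=3, C=3, A=8, G=2
A+T = 11, G+C = 5
Tm = 2(11) + 4(5) = 22 + 20 = 42°C

42°C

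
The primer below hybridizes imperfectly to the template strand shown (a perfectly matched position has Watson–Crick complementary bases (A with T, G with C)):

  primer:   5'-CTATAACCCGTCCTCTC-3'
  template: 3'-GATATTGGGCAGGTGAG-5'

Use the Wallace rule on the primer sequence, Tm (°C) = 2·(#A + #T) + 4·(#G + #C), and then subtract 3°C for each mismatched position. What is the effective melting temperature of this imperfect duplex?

Primer base counts: A=3, T=5, G=1, C=8 → A+T=8, G+C=9
Perfect-match Tm = 2(8) + 4(9) = 16 + 36 = 52°C
Mismatches (positions where the bases are not complementary): 1 (at position 14)
Effective Tm = 52 − 1×3 = 52 − 3 = 49°C

49°C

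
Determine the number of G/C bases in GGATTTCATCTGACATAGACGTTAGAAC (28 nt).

Scanning the sequence gives G=6, C=5, A=9, T=8.
G+C = 6 + 5 = 11

11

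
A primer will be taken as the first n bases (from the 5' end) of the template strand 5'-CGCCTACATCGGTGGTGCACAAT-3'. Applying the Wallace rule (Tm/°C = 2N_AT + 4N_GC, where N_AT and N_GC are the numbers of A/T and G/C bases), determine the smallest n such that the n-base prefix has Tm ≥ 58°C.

First 17 bases: CGCCTACATCGGTGGTG → Tm = 56°C (< 58°C)
First 18 bases: CGCCTACATCGGTGGTGC → Tm = 60°C (≥ 58°C)
Since every base adds ≥2°C, Tm only increases with n, so the threshold is first crossed at n = 18.

n = 18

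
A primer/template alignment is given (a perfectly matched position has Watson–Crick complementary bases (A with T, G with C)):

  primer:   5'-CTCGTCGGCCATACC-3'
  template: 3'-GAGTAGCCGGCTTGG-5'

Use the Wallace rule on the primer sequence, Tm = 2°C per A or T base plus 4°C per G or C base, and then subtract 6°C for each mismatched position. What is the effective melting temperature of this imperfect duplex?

Primer base counts: A=2, T=3, G=3, C=7 → A+T=5, G+C=10
Perfect-match Tm = 2(5) + 4(10) = 10 + 40 = 50°C
Mismatches (positions where the bases are not complementary): 3 (at positions 4, 11, 12)
Effective Tm = 50 − 3×6 = 50 − 18 = 32°C

32°C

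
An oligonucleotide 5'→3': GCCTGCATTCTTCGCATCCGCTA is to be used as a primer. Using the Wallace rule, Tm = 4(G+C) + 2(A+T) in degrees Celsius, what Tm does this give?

72°C

Base counts: T=7, A=3, C=9, G=4
A+T = 10, G+C = 13
Tm = 2(10) + 4(13) = 20 + 52 = 72°C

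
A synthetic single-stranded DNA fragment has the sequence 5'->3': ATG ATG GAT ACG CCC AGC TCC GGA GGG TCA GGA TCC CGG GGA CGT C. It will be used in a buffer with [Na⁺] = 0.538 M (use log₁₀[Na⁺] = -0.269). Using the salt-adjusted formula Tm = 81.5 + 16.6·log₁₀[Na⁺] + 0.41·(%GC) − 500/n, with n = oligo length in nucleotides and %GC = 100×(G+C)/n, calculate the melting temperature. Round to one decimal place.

92.9°C

Length n = 46. Base counts: C=13, A=9, T=7, G=17
G+C = 30, so %GC = 30/46 × 100 = 65.217%
Salt term: 16.6 × (-0.269) = -4.465
GC term: 0.41 × 65.217 = 26.739; length term: −500/46 = −10.87
Tm = 81.5 + (-4.465) + 26.739 − 10.87 = 92.904 → 92.9°C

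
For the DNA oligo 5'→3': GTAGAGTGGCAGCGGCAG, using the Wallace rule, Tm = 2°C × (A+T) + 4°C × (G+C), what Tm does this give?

Base counts: T=2, A=4, C=3, G=9
AT pairs contribute 6, GC pairs contribute 12.
Tm = 2(6) + 4(12) = 12 + 48 = 60°C

60°C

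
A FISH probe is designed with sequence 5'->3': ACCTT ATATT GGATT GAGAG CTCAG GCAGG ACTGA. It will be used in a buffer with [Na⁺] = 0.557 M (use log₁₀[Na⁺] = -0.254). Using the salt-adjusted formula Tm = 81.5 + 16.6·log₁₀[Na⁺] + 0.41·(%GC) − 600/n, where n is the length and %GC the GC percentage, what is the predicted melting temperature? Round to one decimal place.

78.9°C

Length n = 35. T=9, G=10, A=10, C=6
G+C = 16, so %GC = 16/35 × 100 = 45.714%
Salt term: 16.6 × (-0.254) = -4.216
GC term: 0.41 × 45.714 = 18.743; length term: −600/35 = −17.143
Tm = 81.5 + (-4.216) + 18.743 − 17.143 = 78.884 → 78.9°C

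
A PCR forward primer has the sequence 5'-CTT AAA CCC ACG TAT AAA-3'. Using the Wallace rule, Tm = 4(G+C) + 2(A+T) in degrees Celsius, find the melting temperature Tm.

48°C

Scanning the sequence gives C=5, T=4, G=1, A=8.
A+T = 12, G+C = 6
Tm = 4·6 + 2·12 = 24 + 24 = 48°C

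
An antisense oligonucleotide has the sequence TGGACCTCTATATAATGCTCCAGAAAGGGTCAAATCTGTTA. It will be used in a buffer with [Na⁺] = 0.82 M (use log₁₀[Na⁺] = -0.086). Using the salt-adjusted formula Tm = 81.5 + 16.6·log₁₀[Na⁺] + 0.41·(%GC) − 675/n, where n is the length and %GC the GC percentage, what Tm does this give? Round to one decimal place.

79.6°C

Length n = 41. Scanning the sequence gives C=8, G=8, A=13, T=12.
G+C = 16, so %GC = 16/41 × 100 = 39.024%
Salt term: 16.6 × (-0.086) = -1.428
GC term: 0.41 × 39.024 = 16; length term: −675/41 = −16.463
Tm = 81.5 + (-1.428) + 16 − 16.463 = 79.609 → 79.6°C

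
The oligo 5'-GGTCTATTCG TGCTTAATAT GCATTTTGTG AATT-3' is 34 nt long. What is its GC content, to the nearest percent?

Counting bases: T=16, G=7, A=7, C=4
G+C = 7 + 4 = 11 out of 34 bases
%GC = 11/34 × 100 = 32.35% ≈ 32%

32%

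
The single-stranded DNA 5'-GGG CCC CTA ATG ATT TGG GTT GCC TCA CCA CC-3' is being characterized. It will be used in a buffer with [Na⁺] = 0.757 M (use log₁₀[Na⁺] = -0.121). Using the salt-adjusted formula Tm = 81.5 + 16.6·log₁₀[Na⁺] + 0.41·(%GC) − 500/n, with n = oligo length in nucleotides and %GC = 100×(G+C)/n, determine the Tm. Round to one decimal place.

Length n = 32. Base counts: C=11, T=8, G=8, A=5
G+C = 19, so %GC = 19/32 × 100 = 59.375%
Salt term: 16.6 × (-0.121) = -2.009
GC term: 0.41 × 59.375 = 24.344; length term: −500/32 = −15.625
Tm = 81.5 + (-2.009) + 24.344 − 15.625 = 88.21 → 88.2°C

88.2°C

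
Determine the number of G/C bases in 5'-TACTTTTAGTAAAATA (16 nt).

T=7, C=1, G=1, A=7
Total G or C: 1 + 1 = 2

2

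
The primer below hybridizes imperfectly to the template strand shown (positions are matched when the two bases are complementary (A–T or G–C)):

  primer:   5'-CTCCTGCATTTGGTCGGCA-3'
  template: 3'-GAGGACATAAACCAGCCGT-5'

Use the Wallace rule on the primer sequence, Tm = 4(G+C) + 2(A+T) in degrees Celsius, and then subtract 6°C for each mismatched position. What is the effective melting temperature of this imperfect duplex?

54°C

Primer base counts: A=2, T=6, G=5, C=6 → A+T=8, G+C=11
Perfect-match Tm = 2(8) + 4(11) = 16 + 44 = 60°C
Mismatches (positions where the bases are not complementary): 1 (at position 7)
Effective Tm = 60 − 1×6 = 60 − 6 = 54°C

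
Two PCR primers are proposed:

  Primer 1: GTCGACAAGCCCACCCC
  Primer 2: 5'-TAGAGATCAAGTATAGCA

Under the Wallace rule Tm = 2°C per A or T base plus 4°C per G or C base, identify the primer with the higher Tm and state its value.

Primer 1: A+T=5, G+C=12 → Tm = 2(5)+4(12) = 58°C
Primer 2: A+T=12, G+C=6 → Tm = 2(12)+4(6) = 48°C
58°C vs 48°C → primer 1 is higher.

Primer 1, 58°C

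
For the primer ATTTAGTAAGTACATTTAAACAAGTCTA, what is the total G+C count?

Counting bases: A=12, C=3, G=3, T=10
Total G or C: 3 + 3 = 6

6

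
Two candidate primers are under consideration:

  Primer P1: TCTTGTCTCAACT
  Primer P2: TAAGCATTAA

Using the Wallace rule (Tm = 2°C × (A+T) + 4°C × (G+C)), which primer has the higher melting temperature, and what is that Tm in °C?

Primer P1, 36°C

Primer P1: A+T=8, G+C=5 → Tm = 2(8)+4(5) = 36°C
Primer P2: A+T=8, G+C=2 → Tm = 2(8)+4(2) = 24°C
36°C vs 24°C → primer P1 is higher.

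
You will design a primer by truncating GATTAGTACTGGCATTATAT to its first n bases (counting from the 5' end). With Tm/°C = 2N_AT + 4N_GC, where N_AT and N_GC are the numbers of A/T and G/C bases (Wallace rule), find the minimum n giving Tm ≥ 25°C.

n = 10

First 9 bases: GATTAGTAC → Tm = 24°C (< 25°C)
First 10 bases: GATTAGTACT → Tm = 26°C (≥ 25°C)
Since every base adds ≥2°C, Tm only increases with n, so the threshold is first crossed at n = 10.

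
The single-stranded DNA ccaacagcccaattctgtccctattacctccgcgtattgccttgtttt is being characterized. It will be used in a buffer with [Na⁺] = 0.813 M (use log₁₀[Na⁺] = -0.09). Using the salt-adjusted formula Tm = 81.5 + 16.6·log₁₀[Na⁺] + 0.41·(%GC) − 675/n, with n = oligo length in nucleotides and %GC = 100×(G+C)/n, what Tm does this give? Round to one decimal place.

85.6°C

Length n = 48. Base counts: A=8, T=17, G=6, C=17
G+C = 23, so %GC = 23/48 × 100 = 47.917%
Salt term: 16.6 × (-0.09) = -1.494
GC term: 0.41 × 47.917 = 19.646; length term: −675/48 = −14.062
Tm = 81.5 + (-1.494) + 19.646 − 14.062 = 85.59 → 85.6°C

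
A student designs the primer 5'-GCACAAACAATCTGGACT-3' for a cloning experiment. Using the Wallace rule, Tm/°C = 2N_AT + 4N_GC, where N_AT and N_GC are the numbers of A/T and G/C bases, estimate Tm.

Counting bases: T=3, A=7, C=5, G=3
So N_AT = 10 and N_GC = 8.
Tm = 4·8 + 2·10 = 32 + 20 = 52°C

52°C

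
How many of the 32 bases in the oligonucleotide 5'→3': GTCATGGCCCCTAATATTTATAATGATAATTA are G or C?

Counting bases: T=12, A=11, C=5, G=4
Total G or C: 4 + 5 = 9

9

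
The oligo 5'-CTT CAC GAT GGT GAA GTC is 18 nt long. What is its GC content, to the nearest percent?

50%

Scanning the sequence gives C=4, T=5, G=5, A=4.
G+C = 5 + 4 = 9 out of 18 bases
%GC = 9/18 × 100 = 50% ≈ 50%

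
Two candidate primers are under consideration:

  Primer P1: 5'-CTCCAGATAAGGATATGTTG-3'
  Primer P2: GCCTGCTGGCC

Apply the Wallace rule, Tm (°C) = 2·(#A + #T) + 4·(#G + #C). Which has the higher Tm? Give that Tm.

Primer P1, 56°C

Primer P1: A+T=12, G+C=8 → Tm = 2(12)+4(8) = 56°C
Primer P2: A+T=2, G+C=9 → Tm = 2(2)+4(9) = 40°C
56°C vs 40°C → primer P1 is higher.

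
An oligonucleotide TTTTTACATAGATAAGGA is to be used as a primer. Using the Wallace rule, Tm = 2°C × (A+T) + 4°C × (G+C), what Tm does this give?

Base counts: G=3, A=7, T=7, C=1
AT pairs contribute 14, GC pairs contribute 4.
Tm = 2(14) + 4(4) = 28 + 16 = 44°C

44°C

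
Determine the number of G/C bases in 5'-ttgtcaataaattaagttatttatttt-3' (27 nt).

Base counts: A=9, G=2, T=15, C=1
G+C = 2 + 1 = 3

3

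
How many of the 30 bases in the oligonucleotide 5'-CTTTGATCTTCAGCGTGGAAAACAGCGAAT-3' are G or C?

Base counts: T=8, G=7, A=9, C=6
Total G or C: 7 + 6 = 13

13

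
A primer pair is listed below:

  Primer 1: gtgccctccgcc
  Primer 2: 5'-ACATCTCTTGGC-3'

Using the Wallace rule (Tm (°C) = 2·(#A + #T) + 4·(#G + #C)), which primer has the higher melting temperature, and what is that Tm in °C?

Primer 1, 44°C

Primer 1: A+T=2, G+C=10 → Tm = 2(2)+4(10) = 44°C
Primer 2: A+T=6, G+C=6 → Tm = 2(6)+4(6) = 36°C
44°C vs 36°C → primer 1 is higher.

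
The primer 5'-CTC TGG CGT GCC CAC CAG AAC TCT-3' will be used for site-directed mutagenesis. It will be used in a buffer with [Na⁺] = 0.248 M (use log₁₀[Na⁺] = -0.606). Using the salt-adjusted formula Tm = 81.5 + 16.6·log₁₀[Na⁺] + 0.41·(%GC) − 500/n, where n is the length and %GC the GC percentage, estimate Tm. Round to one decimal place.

Length n = 24. T=5, G=5, A=4, C=10
G+C = 15, so %GC = 15/24 × 100 = 62.5%
Salt term: 16.6 × (-0.606) = -10.06
GC term: 0.41 × 62.5 = 25.625; length term: −500/24 = −20.833
Tm = 81.5 + (-10.06) + 25.625 − 20.833 = 76.232 → 76.2°C

76.2°C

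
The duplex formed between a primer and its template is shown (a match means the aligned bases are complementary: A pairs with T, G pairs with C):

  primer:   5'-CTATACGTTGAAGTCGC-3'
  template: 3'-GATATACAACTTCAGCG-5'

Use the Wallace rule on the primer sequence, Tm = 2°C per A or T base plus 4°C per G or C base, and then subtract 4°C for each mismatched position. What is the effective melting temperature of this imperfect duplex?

Primer base counts: A=4, T=5, G=4, C=4 → A+T=9, G+C=8
Perfect-match Tm = 2(9) + 4(8) = 18 + 32 = 50°C
Mismatches (positions where the bases are not complementary): 1 (at position 6)
Effective Tm = 50 − 1×4 = 50 − 4 = 46°C

46°C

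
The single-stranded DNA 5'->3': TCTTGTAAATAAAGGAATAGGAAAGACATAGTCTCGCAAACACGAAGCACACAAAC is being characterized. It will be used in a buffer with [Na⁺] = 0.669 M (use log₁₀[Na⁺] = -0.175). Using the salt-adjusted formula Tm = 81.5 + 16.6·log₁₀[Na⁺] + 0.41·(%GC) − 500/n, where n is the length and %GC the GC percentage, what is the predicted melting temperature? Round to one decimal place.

Length n = 56. Scanning the sequence gives T=9, G=10, A=26, C=11.
G+C = 21, so %GC = 21/56 × 100 = 37.5%
Salt term: 16.6 × (-0.175) = -2.905
GC term: 0.41 × 37.5 = 15.375; length term: −500/56 = −8.929
Tm = 81.5 + (-2.905) + 15.375 − 8.929 = 85.041 → 85.0°C

85.0°C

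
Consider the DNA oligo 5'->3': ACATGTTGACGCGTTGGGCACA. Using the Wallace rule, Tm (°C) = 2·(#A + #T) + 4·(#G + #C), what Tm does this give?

C=5, A=5, T=5, G=7
A+T = 10, G+C = 12
Tm = 2×10 + 4×12 = 68°C

68°C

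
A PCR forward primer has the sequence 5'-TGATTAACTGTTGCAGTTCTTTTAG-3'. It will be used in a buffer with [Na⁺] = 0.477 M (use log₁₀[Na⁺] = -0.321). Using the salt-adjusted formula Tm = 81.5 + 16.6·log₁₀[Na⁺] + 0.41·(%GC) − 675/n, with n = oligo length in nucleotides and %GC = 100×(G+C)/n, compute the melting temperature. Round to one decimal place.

62.3°C

Length n = 25. Base counts: G=5, C=3, T=12, A=5
G+C = 8, so %GC = 8/25 × 100 = 32%
Salt term: 16.6 × (-0.321) = -5.329
GC term: 0.41 × 32 = 13.12; length term: −675/25 = −27
Tm = 81.5 + (-5.329) + 13.12 − 27 = 62.291 → 62.3°C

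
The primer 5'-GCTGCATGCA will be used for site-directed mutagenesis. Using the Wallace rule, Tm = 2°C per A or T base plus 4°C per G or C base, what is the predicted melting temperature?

Counting bases: A=2, G=3, T=2, C=3
AT pairs contribute 4, GC pairs contribute 6.
Tm = 4·6 + 2·4 = 24 + 8 = 32°C

32°C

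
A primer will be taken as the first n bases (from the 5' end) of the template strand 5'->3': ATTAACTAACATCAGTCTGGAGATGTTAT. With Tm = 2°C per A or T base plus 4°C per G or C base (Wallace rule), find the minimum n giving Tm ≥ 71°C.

n = 27

First 26 bases: ATTAACTAACATCAGTCTGGAGATGT → Tm = 70°C (< 71°C)
First 27 bases: ATTAACTAACATCAGTCTGGAGATGTT → Tm = 72°C (≥ 71°C)
Since every base adds ≥2°C, Tm only increases with n, so the threshold is first crossed at n = 27.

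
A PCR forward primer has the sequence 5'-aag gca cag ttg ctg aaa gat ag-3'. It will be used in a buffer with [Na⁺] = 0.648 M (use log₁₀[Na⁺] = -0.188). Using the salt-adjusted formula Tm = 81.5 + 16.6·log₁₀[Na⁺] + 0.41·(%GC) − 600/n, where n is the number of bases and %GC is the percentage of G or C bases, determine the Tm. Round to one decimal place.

70.1°C

Length n = 23. Counting bases: G=7, C=3, A=9, T=4
G+C = 10, so %GC = 10/23 × 100 = 43.478%
Salt term: 16.6 × (-0.188) = -3.121
GC term: 0.41 × 43.478 = 17.826; length term: −600/23 = −26.087
Tm = 81.5 + (-3.121) + 17.826 − 26.087 = 70.118 → 70.1°C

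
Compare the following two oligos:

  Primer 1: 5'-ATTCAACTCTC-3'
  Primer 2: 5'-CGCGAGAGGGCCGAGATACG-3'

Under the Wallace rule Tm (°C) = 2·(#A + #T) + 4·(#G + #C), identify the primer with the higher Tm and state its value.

Primer 1: A+T=7, G+C=4 → Tm = 2(7)+4(4) = 30°C
Primer 2: A+T=6, G+C=14 → Tm = 2(6)+4(14) = 68°C
30°C vs 68°C → primer 2 is higher.

Primer 2, 68°C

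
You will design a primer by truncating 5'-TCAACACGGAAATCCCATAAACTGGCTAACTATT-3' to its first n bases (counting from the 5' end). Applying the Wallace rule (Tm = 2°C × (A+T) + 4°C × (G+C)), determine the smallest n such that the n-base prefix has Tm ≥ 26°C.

n = 9

First 8 bases: TCAACACG → Tm = 24°C (< 26°C)
First 9 bases: TCAACACGG → Tm = 28°C (≥ 26°C)
Each additional base adds 2°C (A/T) or 4°C (G/C), so Tm is non-decreasing in n; n = 9 is the first length to reach 26°C.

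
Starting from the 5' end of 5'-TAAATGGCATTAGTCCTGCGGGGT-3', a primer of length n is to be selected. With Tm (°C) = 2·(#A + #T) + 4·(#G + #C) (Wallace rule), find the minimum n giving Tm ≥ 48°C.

First 17 bases: TAAATGGCATTAGTCCT → Tm = 46°C (< 48°C)
First 18 bases: TAAATGGCATTAGTCCTG → Tm = 50°C (≥ 48°C)
Since every base adds ≥2°C, Tm only increases with n, so the threshold is first crossed at n = 18.

n = 18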